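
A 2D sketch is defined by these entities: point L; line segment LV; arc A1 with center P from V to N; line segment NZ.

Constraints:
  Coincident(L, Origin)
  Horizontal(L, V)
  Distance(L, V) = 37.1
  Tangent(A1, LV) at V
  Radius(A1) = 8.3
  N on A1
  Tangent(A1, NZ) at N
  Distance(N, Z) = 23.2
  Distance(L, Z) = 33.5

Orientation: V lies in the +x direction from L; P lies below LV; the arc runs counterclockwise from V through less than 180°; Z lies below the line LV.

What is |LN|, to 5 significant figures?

29.881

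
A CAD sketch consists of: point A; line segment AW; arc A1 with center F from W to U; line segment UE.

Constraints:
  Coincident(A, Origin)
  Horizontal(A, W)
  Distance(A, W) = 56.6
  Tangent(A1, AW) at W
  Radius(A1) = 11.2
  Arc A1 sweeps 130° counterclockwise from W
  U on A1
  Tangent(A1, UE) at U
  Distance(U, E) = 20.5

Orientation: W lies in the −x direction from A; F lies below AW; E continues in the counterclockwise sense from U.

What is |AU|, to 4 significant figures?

67.73

A is at the origin; AW is horizontal with |AW| = 56.6 and W on the −x side, so W = (-56.60, 0.000). Tangency of A1 to AW means the radius FW is perpendicular to AW, so F = W + (0, -11.2) = (-56.60, -11.20). On A1, W sits at bearing 90° from F; a 130° counterclockwise sweep puts U at bearing 220°, so U = F + 11.2·(cos 220°, sin 220°) = (-65.18, -18.40). Then |AU| = |U − A| = 67.73.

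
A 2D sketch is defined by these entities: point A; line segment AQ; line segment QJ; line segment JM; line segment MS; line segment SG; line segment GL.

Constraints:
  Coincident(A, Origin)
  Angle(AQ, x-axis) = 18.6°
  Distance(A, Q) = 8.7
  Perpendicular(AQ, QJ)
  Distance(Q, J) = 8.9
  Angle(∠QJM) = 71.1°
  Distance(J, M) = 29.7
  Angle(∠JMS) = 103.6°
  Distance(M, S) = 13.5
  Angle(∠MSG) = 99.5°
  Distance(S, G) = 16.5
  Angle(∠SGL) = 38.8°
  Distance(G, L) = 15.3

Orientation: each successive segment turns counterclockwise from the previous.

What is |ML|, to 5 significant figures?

7.7585

A is at the origin; AQ runs at 18.6° with length 8.7, so Q = (8.2456, 2.7749). AQ is perpendicular to QJ, so QJ runs at 108.60°; with |QJ| = 8.9, J = (5.4068, 11.210). ∠QJM = 71.1° gives JM at -142.50° from the x-axis; with |JM| = 29.7, M = (-18.156, -6.8701). ∠JMS = 103.6° gives MS at -66.100° from the x-axis; with |MS| = 13.5, S = (-12.686, -19.213). ∠MSG = 99.5° gives SG at 14.400° from the x-axis; with |SG| = 16.5, G = (3.2953, -15.109). ∠SGL = 38.8° gives GL at 155.60° from the x-axis; with |GL| = 15.3, L = (-10.638, -8.7887). Then |ML| = |L − M| = 7.7585.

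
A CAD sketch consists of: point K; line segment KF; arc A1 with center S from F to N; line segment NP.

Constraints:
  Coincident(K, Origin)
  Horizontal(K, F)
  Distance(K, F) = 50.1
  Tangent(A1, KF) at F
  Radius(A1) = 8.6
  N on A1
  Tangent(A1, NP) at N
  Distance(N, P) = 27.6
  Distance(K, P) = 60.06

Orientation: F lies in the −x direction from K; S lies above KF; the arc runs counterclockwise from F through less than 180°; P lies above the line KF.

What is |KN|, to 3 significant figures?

42.9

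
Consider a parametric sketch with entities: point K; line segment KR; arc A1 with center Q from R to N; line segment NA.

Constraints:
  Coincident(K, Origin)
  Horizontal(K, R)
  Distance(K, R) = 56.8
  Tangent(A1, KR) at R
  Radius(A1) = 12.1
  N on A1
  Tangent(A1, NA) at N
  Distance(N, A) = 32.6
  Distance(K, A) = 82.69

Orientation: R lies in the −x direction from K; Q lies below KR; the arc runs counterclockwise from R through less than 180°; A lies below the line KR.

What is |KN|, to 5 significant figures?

69.894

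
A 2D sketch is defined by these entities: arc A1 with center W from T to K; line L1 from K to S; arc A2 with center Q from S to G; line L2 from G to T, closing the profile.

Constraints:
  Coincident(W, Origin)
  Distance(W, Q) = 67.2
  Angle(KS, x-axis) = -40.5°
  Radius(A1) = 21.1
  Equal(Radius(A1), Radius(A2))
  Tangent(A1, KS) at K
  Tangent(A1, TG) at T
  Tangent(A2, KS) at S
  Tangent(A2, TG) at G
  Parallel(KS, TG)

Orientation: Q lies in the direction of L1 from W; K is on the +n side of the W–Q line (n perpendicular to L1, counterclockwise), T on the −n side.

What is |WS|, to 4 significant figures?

70.43

Tangency of A1 to both parallel lines with radius 21.1 puts K and T at W ± 21.1·n: K = (13.70, 16.04), T = (-13.70, -16.04). Equal radii place S and G the same way about Q: S = Q + 21.1·n = (64.80, -27.60), G = Q − 21.1·n = (37.40, -59.69). Then |WS| = |S − W| = 70.43.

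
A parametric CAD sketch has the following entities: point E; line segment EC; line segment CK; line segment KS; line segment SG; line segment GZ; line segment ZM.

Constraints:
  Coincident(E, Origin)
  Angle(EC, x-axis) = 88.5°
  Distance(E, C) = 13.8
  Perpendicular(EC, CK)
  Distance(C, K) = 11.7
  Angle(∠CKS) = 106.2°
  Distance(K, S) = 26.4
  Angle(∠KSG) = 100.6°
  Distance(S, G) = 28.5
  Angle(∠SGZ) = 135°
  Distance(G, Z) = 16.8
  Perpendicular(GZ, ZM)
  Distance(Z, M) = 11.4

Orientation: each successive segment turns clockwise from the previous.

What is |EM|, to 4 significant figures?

20.54

E is at the origin; EC runs at 88.5° with length 13.8, so C = (0.3612, 13.80). The perpendicularity gives CK at right angles to EC, so CK runs at -1.500°; with |CK| = 11.7, K = (12.06, 13.49). ∠CKS = 106.2° gives KS at -75.30° from the x-axis; with |KS| = 26.4, S = (18.76, -12.05). ∠KSG = 100.6° gives SG at -154.7° from the x-axis; with |SG| = 28.5, G = (-7.010, -24.23). ∠SGZ = 135.0° gives GZ at 160.3° from the x-axis; with |GZ| = 16.8, Z = (-22.83, -18.56). The perpendicularity gives ZM at right angles to GZ, so ZM runs at 70.30°; with |ZM| = 11.4, M = (-18.98, -7.831). Then |EM| = |M − E| = 20.54.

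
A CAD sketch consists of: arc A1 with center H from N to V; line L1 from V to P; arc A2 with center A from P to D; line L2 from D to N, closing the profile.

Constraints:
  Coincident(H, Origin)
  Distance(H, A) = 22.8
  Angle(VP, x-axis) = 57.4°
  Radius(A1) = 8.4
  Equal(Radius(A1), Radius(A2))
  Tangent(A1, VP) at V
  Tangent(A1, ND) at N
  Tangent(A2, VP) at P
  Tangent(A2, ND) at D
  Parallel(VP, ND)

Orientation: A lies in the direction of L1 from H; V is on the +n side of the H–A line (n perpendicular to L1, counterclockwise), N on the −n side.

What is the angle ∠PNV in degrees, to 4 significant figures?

53.62°

Tangency of A1 to both parallel lines with radius 8.4 puts V and N at H ± 8.4·n: V = (-7.077, 4.526), N = (7.077, -4.526). Equal radii place P and D the same way about A: P = A + 8.4·n = (5.207, 23.73), D = A − 8.4·n = (19.36, 14.68). Then cos ∠PNV = NP·NV / (|NP||NV|), giving 53.62°.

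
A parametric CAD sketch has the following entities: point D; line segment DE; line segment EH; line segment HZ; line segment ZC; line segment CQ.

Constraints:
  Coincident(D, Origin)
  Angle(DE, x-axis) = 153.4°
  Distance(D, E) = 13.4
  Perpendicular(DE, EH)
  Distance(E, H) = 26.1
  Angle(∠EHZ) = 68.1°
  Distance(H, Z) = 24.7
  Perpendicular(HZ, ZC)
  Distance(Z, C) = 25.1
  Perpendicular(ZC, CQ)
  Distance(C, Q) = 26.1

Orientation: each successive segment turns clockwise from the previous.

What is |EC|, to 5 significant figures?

14.991

D is at the origin; DE runs at 153.4° with length 13.4, so E = (-11.982, 6.0000). DE is perpendicular to EH, so EH runs at 63.400°; with |EH| = 26.1, H = (-0.29515, 29.337). ∠EHZ = 68.1° gives HZ at -48.500° from the x-axis; with |HZ| = 24.7, Z = (16.072, 10.838). The perpendicularity gives ZC at right angles to HZ, so ZC runs at -138.50°; with |ZC| = 25.1, C = (-2.7272, -5.7936). Then |EC| = |C − E| = 14.991.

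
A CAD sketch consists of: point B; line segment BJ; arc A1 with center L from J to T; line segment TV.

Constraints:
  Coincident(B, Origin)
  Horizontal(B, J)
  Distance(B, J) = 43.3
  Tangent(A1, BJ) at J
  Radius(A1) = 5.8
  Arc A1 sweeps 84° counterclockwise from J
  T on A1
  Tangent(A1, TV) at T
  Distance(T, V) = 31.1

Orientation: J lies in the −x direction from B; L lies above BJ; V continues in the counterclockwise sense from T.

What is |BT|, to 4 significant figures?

37.89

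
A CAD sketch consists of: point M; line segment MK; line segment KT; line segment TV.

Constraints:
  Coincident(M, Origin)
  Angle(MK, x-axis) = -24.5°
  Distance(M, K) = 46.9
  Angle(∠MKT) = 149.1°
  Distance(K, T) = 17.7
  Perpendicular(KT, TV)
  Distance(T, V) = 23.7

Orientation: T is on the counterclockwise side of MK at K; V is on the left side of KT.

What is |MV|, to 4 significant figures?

57.94

M is at the origin; MK runs at -24.5° with length 46.9, so K = 46.9·(cos -24.5°, sin -24.5°) = (42.68, -19.45). ∠MKT = 149.1°, so KT runs at -24.5° + (180° − 149.1°) = 6.400° from the x-axis; with |KT| = 17.7, T = K + 17.7·(cos 6.400°, sin 6.400°) = (60.27, -17.48). KT ⟂ TV; with |TV| = 23.7 on the left of KT, V = T + 23.7·(-0.1115, 0.9938) = (57.63, 6.076). Then |MV| = |V − M| = 57.94.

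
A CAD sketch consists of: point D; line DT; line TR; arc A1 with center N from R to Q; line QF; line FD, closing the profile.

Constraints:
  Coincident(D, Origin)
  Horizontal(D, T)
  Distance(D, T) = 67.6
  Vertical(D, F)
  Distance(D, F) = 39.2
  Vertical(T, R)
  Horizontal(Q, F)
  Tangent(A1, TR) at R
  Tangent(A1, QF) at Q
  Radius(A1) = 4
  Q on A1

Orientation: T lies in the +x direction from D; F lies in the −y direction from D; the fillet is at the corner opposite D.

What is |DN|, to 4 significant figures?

72.69

D is at the origin; D and T share the same y with |DT| = 67.6 and T on the +x side, so T = (67.60, 0.000). DF is vertical with |DF| = 39.2 and F on the −y side, so F = (0.000, -39.20). The virtual corner opposite D is at (67.60, -39.20). The tangent condition forces NR to be normal to TR and A1 meets QF tangentially, so NQ is at right angles to QF, with radius 4.0, so the center N sits 4.0 in from both sides at N = (63.60, -35.20). Then |DN| = |N − D| = 72.69.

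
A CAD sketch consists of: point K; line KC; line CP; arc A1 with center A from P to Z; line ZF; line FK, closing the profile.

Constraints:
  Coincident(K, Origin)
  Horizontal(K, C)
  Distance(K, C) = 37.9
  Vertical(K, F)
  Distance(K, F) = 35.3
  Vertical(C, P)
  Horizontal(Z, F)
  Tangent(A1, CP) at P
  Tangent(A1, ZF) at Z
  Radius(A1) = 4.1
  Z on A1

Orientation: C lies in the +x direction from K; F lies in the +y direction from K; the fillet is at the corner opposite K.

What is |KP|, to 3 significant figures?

49.1

K is at the origin; KC is horizontal with |KC| = 37.9 and C on the +x side, so C = (37.9, 0.00). KF is vertical with |KF| = 35.3 and F on the +y side, so F = (0.00, 35.3). The virtual corner opposite K is at (37.9, 35.3). A1 meets CP tangentially, so AP is at right angles to CP and the tangent condition forces AZ to be normal to ZF, with radius 4.1, so the center A sits 4.1 in from both sides at A = (33.8, 31.2). That places the tangent points at P = (37.9, 31.2) on CP and Z = (33.8, 35.3) on ZF. Then |KP| = |P − K| = 49.1.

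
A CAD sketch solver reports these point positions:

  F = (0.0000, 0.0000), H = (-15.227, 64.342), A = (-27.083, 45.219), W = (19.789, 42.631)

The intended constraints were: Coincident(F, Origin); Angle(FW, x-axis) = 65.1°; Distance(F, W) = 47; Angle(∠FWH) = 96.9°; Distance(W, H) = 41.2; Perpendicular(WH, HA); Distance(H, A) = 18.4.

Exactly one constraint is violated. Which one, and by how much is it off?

Distance(H, A) = 18.4 — off by 4.10.

F = (0.00, 0.00) ✓; FW at 65.10° ✓; |FW| = 47.00 ✓; ∠FWH = 96.90° ✓; |WH| = 41.20 ✓; ∠(WH, HA) = 90.00° ✓; |HA| = 22.50 ✗.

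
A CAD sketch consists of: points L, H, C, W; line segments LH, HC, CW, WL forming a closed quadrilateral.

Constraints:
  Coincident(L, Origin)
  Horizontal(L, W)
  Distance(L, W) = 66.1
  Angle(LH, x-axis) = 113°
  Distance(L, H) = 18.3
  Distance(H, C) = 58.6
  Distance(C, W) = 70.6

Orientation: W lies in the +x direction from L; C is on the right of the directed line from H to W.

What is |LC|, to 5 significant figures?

40.572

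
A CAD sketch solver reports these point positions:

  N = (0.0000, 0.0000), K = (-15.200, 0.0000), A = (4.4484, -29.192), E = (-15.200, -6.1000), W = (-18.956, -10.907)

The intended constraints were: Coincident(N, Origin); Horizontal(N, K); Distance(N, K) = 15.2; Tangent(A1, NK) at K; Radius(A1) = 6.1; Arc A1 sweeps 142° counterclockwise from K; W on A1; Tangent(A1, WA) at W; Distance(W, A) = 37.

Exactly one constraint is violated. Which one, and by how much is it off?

Distance(W, A) = 37 — off by 7.30.

N = (0.00, 0.00) ✓; N.y = 0.00, K.y = 0.00 ✓; |NK| = 15.20 ✓; ∠(EK, KN) = 90.00° ✓; |EK| = 6.100 ✓; bearing(E→W) − bearing(E→K) = 142.0° ✓; |EW| = 6.100 ✓; ∠(EW, WA) = 90.00° ✓; |WA| = 29.70 ✗.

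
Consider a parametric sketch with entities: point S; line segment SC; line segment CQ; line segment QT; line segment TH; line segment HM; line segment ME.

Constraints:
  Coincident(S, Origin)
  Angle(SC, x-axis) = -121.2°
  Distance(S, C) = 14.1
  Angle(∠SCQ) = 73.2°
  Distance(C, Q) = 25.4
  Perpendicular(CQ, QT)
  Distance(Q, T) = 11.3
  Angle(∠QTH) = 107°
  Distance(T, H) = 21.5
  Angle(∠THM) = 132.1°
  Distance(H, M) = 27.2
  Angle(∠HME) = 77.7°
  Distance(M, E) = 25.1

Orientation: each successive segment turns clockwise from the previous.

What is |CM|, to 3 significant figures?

18.9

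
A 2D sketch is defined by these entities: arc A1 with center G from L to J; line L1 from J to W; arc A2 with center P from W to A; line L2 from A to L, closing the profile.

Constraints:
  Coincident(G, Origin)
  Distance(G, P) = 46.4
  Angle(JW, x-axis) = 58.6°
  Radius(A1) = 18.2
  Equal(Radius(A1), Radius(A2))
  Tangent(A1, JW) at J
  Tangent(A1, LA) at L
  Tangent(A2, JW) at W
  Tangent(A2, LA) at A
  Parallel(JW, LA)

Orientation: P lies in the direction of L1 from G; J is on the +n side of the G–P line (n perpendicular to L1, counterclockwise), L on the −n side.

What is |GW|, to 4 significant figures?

49.84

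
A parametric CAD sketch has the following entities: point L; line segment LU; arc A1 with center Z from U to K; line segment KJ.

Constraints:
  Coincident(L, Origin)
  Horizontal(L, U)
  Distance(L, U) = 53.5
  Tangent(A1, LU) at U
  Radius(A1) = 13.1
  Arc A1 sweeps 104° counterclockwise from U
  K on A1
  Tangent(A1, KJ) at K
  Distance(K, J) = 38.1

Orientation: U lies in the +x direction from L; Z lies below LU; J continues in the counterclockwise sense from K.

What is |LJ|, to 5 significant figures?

73.040

L is at the origin; L and U share the same y with |LU| = 53.5 and U on the +x side, so U = (53.500, 0.0000). The tangent condition forces ZU to be normal to LU, so Z = U + (0, -13.1) = (53.500, -13.100). On A1, U sits at bearing 90° from Z; a 104° counterclockwise sweep puts K at bearing 194°, so K = Z + 13.1·(cos 194°, sin 194°) = (40.789, -16.269). The tangent condition forces ZK to be normal to KJ, so KJ runs along (−sin 194°, cos 194°); with |KJ| = 38.1, J = (50.006, -53.237). Then |LJ| = |J − L| = 73.040.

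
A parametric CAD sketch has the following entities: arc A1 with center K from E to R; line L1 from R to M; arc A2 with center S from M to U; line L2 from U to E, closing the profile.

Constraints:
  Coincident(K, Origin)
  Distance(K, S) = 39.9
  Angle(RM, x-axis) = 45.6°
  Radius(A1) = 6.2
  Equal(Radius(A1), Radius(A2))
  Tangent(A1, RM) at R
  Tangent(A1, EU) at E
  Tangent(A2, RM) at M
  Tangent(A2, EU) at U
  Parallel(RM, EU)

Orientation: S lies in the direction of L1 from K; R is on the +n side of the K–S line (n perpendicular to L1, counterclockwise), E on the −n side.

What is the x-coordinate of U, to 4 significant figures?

32.35

The slot axis is L1's direction at 45.6°, so u = (cos 45.6°, sin 45.6°) = (0.6997, 0.7145) and n = (−sin 45.6°, cos 45.6°) = (-0.7145, 0.6997). K is at the origin and S lies 39.9 along u from K, so S = 39.9·u = (27.92, 28.51). Tangency of A1 to both parallel lines with radius 6.2 puts R and E at K ± 6.2·n: R = (-4.430, 4.338), E = (4.430, -4.338). Equal radii place M and U the same way about S: M = S + 6.2·n = (23.49, 32.85), U = S − 6.2·n = (32.35, 24.17). So U.x = 32.35.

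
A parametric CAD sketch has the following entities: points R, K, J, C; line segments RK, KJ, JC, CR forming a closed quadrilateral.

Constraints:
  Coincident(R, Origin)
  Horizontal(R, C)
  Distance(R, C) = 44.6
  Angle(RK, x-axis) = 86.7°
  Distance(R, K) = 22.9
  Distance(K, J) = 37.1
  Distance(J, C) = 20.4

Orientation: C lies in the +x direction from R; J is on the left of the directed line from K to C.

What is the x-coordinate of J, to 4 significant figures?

38.26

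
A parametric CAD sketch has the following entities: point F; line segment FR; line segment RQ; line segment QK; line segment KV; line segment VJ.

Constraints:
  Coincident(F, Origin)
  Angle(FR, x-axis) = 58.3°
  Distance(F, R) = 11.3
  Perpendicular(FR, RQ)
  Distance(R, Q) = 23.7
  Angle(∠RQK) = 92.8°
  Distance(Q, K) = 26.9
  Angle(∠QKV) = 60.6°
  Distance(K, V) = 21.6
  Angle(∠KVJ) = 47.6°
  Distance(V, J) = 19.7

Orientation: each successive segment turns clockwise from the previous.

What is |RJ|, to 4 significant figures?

26.14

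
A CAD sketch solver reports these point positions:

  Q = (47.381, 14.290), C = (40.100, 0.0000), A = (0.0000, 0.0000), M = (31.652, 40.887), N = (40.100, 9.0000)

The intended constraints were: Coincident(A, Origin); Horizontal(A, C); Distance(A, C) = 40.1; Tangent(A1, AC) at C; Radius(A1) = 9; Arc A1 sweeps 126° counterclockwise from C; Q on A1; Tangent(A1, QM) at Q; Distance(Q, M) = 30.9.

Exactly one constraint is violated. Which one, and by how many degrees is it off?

Tangent(A1, QM) at Q — off by 5.40°.

A = (0.00, 0.00) ✓; A.y = 0.00, C.y = 0.00 ✓; |AC| = 40.10 ✓; ∠(NC, CA) = 90.00° ✓; |NC| = 9.000 ✓; bearing(N→Q) − bearing(N→C) = 126.0° ✓; |NQ| = 9.000 ✓; ∠(NQ, QM) = 95.40° ✗; |QM| = 30.90 ✓.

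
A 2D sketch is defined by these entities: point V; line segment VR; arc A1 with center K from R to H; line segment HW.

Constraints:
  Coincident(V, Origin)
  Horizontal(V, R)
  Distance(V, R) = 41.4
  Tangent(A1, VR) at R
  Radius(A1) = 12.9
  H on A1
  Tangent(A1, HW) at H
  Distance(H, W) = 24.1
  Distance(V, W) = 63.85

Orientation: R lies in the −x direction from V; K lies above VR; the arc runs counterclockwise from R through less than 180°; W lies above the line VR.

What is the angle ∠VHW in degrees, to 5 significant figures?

173.02°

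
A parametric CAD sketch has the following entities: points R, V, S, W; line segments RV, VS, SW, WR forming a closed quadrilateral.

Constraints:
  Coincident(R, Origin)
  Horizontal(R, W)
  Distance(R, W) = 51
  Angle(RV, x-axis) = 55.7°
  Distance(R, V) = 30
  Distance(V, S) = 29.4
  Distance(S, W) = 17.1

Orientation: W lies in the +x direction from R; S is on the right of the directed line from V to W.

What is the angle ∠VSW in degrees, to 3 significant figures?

128°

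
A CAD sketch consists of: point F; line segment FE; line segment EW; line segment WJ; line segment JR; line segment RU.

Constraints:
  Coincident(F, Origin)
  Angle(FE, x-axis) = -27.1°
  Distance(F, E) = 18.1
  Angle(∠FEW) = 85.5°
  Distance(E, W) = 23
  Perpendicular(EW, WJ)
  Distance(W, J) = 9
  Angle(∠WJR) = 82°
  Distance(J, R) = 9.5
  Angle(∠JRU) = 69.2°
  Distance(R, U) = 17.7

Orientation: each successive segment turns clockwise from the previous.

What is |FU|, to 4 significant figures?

33.14

F is at the origin; FE runs at -27.1° with length 18.1, so E = (16.11, -8.245). ∠FEW = 85.5° gives EW at -121.6° from the x-axis; with |EW| = 23.0, W = (4.061, -27.84). EW ⟂ WJ, so WJ runs at 148.4°; with |WJ| = 9.0, J = (-3.604, -23.12). ∠WJR = 82.0° gives JR at 50.40° from the x-axis; with |JR| = 9.5, R = (2.451, -15.80). ∠JRU = 69.2° gives RU at -60.40° from the x-axis; with |RU| = 17.7, U = (11.19, -31.19). Then |FU| = |U − F| = 33.14.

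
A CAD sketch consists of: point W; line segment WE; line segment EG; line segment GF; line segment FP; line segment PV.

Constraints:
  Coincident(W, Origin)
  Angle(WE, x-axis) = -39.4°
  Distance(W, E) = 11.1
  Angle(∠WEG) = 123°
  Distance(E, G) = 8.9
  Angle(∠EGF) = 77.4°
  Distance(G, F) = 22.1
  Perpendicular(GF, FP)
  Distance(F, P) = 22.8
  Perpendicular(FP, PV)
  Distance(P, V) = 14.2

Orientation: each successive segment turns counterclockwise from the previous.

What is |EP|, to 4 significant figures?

24.61

W is at the origin; WE runs at -39.4° with length 11.1, so E = (8.577, -7.046). ∠WEG = 123.0° gives EG at 17.60° from the x-axis; with |EG| = 8.9, G = (17.06, -4.354). ∠EGF = 77.4° gives GF at 120.2° from the x-axis; with |GF| = 22.1, F = (5.944, 14.75). GF ⟂ FP, so FP runs at -149.8°; with |FP| = 22.8, P = (-13.76, 3.277). Then |EP| = |P − E| = 24.61.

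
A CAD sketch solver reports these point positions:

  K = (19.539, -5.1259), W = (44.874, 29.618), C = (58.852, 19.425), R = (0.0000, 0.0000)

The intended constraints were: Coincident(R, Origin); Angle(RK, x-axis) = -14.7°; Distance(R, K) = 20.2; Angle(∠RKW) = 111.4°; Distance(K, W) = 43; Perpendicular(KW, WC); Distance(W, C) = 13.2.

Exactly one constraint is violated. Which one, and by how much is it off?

Distance(W, C) = 13.2 — off by 4.10.

R = (0.00, 0.00) ✓; RK at -14.70° ✓; |RK| = 20.20 ✓; ∠RKW = 111.4° ✓; |KW| = 43.00 ✓; ∠(KW, WC) = 90.00° ✓; |WC| = 17.30 ✗.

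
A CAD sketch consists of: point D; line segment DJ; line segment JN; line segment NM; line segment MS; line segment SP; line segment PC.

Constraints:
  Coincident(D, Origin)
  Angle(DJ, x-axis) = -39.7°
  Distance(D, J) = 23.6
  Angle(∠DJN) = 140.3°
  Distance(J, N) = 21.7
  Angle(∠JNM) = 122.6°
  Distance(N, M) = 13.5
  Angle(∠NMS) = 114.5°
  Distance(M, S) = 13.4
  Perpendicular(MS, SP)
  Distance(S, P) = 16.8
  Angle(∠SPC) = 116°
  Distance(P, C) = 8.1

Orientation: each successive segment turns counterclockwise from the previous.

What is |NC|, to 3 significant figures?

14.2

MS is perpendicular to SP, so SP runs at -147°; with |SP| = 16.8, P = (25.7, -1.58). ∠SPC = 116.0° gives PC at -83.1° from the x-axis; with |PC| = 8.1, C = (26.7, -9.62). Then |NC| = |C − N| = 14.2.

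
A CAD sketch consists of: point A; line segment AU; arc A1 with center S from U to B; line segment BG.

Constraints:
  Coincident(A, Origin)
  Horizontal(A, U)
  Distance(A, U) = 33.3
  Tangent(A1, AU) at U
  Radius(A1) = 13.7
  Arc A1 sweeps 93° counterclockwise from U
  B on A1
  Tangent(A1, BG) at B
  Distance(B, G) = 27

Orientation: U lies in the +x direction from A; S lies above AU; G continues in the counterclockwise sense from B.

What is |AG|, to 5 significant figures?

61.553

A is at the origin; AU is horizontal with |AU| = 33.3 and U on the +x side, so U = (33.300, 0.0000). Since A1 is tangent to AU there, SU ⟂ AU, so S = U + (0, 13.7) = (33.300, 13.700). On A1, U sits at bearing -90° from S; a 93° counterclockwise sweep puts B at bearing 3°, so B = S + 13.7·(cos 3°, sin 3°) = (46.981, 14.417). Tangency of A1 to BG means the radius SB is perpendicular to BG, so BG runs along (−sin 3°, cos 3°); with |BG| = 27.0, G = (45.568, 41.380). Then |AG| = |G − A| = 61.553.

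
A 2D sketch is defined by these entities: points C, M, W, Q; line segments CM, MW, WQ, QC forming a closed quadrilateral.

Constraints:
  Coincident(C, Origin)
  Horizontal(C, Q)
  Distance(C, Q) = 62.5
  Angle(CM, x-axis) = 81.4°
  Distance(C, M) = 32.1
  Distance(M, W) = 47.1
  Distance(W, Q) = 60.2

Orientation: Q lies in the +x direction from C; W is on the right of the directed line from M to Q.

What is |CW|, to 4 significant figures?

15.95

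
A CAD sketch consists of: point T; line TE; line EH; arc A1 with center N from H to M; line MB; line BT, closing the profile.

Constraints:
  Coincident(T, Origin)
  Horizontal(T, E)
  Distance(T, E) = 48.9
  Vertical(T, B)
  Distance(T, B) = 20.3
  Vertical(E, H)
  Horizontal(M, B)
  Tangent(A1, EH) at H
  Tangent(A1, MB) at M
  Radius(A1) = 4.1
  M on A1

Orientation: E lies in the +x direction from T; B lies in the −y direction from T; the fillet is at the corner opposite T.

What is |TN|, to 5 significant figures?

47.639

T and B share the same x with |TB| = 20.3 and B on the −y side, so B = (0.0000, -20.300). The virtual corner opposite T is at (48.900, -20.300). Since A1 is tangent to EH there, NH ⟂ EH and A1 meets MB tangentially, so NM is at right angles to MB, with radius 4.1, so the center N sits 4.1 in from both sides at N = (44.800, -16.200). Then |TN| = |N − T| = 47.639.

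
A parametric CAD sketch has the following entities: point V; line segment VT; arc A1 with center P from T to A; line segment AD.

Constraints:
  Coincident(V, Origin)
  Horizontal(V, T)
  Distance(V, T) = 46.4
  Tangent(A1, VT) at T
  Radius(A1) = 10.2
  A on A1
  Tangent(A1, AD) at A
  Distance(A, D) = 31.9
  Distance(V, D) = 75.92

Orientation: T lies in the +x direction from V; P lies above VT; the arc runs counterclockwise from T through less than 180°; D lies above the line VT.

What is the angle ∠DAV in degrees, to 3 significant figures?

116°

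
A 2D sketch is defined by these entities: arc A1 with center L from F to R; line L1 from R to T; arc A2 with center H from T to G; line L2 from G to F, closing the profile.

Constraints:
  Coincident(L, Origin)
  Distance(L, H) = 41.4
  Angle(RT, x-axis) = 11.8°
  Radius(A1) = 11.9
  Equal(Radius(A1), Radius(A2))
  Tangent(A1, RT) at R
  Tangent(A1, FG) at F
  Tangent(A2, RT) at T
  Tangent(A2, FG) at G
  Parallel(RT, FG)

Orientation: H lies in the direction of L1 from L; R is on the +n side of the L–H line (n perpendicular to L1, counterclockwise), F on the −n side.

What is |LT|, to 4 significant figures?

43.08

The slot axis is L1's direction at 11.8°, so u = (cos 11.8°, sin 11.8°) = (0.9789, 0.2045) and n = (−sin 11.8°, cos 11.8°) = (-0.2045, 0.9789). L is at the origin and H lies 41.4 along u from L, so H = 41.4·u = (40.53, 8.466). Tangency of A1 to both parallel lines with radius 11.9 puts R and F at L ± 11.9·n: R = (-2.434, 11.65), F = (2.434, -11.65). Equal radii place T and G the same way about H: T = H + 11.9·n = (38.09, 20.11), G = H − 11.9·n = (42.96, -3.182). Then |LT| = |T − L| = 43.08.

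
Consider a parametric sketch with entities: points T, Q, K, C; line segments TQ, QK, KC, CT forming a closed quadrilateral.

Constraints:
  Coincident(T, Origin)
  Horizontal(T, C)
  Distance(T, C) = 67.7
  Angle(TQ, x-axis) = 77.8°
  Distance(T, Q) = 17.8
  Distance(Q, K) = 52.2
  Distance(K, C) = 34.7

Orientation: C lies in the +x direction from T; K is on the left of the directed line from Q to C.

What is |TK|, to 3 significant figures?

62.6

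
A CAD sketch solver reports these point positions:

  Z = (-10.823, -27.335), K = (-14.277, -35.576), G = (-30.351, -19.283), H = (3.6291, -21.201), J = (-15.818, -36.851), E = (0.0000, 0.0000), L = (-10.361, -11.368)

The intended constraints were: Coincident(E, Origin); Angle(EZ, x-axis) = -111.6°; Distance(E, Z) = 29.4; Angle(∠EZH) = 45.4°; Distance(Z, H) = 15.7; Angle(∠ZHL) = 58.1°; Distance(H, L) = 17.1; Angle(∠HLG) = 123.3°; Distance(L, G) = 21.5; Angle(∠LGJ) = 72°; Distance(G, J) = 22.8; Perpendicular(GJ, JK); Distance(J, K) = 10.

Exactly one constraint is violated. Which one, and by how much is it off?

Distance(J, K) = 10 — off by 8.00.

E = (0.00, 0.00) ✓; EZ at -111.6° ✓; |EZ| = 29.40 ✓; ∠EZH = 45.40° ✓; |ZH| = 15.70 ✓; ∠ZHL = 58.10° ✓; |HL| = 17.10 ✓; ∠HLG = 123.3° ✓; |LG| = 21.50 ✓; ∠LGJ = 72.00° ✓; |GJ| = 22.80 ✓; ∠(GJ, JK) = 90.00° ✓; |JK| = 2.000 ✗.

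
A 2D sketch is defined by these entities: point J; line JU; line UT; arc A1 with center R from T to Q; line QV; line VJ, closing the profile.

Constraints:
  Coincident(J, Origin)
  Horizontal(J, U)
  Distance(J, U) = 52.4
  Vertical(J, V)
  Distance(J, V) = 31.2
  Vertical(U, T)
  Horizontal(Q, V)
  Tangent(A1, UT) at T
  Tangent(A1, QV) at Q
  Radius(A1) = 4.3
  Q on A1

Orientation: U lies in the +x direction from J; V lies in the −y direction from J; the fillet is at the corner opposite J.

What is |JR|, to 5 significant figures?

55.111

J is at the origin; JU is horizontal with |JU| = 52.4 and U on the +x side, so U = (52.400, 0.0000). JV is vertical with |JV| = 31.2 and V on the −y side, so V = (0.0000, -31.200). The virtual corner opposite J is at (52.400, -31.200). Tangency of A1 to UT means the radius RT is perpendicular to UT and the tangent condition forces RQ to be normal to QV, with radius 4.3, so the center R sits 4.3 in from both sides at R = (48.100, -26.900). Then |JR| = |R − J| = 55.111.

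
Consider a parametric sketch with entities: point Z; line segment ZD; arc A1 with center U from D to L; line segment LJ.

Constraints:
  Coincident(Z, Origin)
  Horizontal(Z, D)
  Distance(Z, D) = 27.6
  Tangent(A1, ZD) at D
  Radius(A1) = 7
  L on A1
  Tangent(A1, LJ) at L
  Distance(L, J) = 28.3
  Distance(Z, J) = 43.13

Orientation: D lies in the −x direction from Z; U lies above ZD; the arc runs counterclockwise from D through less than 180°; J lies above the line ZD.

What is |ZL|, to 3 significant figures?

22.1

Checks: |UL| = 7.000 ✓; ∠(UL, LJ) = 90.00° ✓; |LJ| = 28.30 ✓; |ZJ| = 43.13 ✓.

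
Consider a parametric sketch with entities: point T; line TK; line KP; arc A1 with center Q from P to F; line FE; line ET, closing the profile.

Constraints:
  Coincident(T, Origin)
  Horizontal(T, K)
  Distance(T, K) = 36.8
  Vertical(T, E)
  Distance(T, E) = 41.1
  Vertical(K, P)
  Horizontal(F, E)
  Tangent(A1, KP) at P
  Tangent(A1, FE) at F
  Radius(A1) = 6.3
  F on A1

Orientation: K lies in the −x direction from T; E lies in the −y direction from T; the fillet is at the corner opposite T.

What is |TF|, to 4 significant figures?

51.18

T is at the origin; TK is horizontal with |TK| = 36.8 and K on the −x side, so K = (-36.80, 0.000). T and E share the same x with |TE| = 41.1 and E on the −y side, so E = (0.000, -41.10). The virtual corner opposite T is at (-36.80, -41.10). Tangency of A1 to KP means the radius QP is perpendicular to KP and the tangent condition forces QF to be normal to FE, with radius 6.3, so the center Q sits 6.3 in from both sides at Q = (-30.50, -34.80). That places the tangent points at P = (-36.80, -34.80) on KP and F = (-30.50, -41.10) on FE. Then |TF| = |F − T| = 51.18.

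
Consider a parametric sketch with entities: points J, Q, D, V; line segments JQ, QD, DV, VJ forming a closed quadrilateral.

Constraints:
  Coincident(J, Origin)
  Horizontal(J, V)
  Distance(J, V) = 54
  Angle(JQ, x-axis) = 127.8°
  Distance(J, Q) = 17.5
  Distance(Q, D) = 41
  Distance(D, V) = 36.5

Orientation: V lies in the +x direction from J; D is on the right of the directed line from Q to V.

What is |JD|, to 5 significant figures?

24.031

Checks: |JV| = 54.00 ✓; |JQ| = 17.50 ✓; |QD| = 41.00 ✓; |DV| = 36.50 ✓.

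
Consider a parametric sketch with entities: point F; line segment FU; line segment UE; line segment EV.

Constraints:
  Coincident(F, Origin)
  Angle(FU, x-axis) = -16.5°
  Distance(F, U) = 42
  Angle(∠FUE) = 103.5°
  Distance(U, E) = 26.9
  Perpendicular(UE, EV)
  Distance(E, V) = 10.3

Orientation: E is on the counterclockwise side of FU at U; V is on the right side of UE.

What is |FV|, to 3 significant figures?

62.9

∠FUE = 103.5°, so UE runs at -16.5° + (180° − 103.5°) = 60.0° from the x-axis; with |UE| = 26.9, E = U + 26.9·(cos 60.0°, sin 60.0°) = (53.7, 11.4). UE ⟂ EV; with |EV| = 10.3 on the right of UE, V = E + 10.3·(0.866, -0.500) = (62.6, 6.22). Then |FV| = |V − F| = 62.9.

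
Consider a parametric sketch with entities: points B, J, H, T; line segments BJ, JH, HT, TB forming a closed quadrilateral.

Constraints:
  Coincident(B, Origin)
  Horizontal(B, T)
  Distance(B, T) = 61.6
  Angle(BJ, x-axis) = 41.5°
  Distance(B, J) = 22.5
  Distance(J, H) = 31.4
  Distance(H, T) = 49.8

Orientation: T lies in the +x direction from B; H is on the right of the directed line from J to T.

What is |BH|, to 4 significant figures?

21.95

Checks: B.y = 0.00, T.y = 0.00 ✓; |JH| = 31.40 ✓; |HT| = 49.80 ✓.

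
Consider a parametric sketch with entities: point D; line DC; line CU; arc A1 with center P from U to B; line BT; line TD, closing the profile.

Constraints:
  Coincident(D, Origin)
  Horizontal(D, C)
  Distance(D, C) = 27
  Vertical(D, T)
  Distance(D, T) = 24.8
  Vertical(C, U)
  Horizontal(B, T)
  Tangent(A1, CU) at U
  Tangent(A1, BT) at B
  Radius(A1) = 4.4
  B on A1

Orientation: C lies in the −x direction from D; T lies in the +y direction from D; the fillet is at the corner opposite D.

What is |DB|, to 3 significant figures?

33.6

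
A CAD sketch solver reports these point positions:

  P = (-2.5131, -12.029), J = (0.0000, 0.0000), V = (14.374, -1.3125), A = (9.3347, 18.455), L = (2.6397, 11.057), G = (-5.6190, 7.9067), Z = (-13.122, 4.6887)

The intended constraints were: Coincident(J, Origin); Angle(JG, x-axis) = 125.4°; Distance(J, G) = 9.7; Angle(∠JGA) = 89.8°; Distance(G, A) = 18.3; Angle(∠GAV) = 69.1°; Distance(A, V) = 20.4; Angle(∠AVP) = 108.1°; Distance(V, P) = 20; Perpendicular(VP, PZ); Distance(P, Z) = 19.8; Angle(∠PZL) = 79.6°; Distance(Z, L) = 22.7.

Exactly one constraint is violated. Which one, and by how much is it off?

Distance(Z, L) = 22.7 — off by 5.70.

J = (0.00, 0.00) ✓; JG at 125.4° ✓; |JG| = 9.700 ✓; ∠JGA = 89.80° ✓; |GA| = 18.30 ✓; ∠GAV = 69.10° ✓; |AV| = 20.40 ✓; ∠AVP = 108.1° ✓; |VP| = 20.00 ✓; ∠(VP, PZ) = 90.00° ✓; |PZ| = 19.80 ✓; ∠PZL = 79.60° ✓; |ZL| = 17.00 ✗.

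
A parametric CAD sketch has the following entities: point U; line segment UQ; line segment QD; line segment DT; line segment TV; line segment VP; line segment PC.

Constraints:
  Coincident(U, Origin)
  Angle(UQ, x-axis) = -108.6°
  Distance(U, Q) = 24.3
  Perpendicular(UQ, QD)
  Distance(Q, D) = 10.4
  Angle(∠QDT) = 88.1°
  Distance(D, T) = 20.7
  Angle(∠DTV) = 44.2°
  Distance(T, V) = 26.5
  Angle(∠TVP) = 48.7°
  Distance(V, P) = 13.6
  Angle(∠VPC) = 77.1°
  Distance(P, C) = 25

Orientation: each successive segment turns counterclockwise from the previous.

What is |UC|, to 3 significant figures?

1.06

∠TVP = 48.7° gives VP at -19.6° from the x-axis; with |VP| = 13.6, P = (-2.29, -24.0). ∠VPC = 77.1° gives PC at 83.3° from the x-axis; with |PC| = 25.0, C = (0.628, 0.858). Then |UC| = |C − U| = 1.06.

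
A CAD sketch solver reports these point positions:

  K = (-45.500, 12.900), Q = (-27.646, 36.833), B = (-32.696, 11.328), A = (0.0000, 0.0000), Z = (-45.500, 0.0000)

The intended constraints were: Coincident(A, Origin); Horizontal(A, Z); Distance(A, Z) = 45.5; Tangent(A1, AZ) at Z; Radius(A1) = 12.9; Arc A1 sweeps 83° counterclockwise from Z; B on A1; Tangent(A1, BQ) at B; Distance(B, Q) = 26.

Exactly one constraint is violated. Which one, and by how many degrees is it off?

Tangent(A1, BQ) at B — off by 4.20°.

A = (0.00, 0.00) ✓; A.y = 0.00, Z.y = 0.00 ✓; |AZ| = 45.50 ✓; ∠(KZ, ZA) = 90.00° ✓; |KZ| = 12.90 ✓; bearing(K→B) − bearing(K→Z) = 83.00° ✓; |KB| = 12.90 ✓; ∠(KB, BQ) = 94.20° ✗; |BQ| = 26.00 ✓.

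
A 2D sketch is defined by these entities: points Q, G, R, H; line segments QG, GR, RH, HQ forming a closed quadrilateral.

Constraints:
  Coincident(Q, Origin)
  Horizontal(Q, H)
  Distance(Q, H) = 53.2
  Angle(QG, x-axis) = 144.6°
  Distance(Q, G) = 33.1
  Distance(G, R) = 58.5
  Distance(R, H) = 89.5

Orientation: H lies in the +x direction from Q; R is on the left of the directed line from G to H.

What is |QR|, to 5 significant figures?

71.447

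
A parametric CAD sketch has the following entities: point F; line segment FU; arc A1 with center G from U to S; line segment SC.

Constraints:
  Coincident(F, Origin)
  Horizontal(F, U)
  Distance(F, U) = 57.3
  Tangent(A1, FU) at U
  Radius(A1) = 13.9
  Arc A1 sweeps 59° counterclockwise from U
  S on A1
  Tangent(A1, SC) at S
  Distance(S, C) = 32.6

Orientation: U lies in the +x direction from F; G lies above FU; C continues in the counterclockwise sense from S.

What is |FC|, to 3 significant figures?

92.7

On A1, U sits at bearing -90° from G; a 59° counterclockwise sweep puts S at bearing -31°, so S = G + 13.9·(cos -31°, sin -31°) = (69.2, 6.74). Since A1 is tangent to SC there, GS ⟂ SC, so SC runs along (−sin -31°, cos -31°); with |SC| = 32.6, C = (86.0, 34.7). Then |FC| = |C − F| = 92.7.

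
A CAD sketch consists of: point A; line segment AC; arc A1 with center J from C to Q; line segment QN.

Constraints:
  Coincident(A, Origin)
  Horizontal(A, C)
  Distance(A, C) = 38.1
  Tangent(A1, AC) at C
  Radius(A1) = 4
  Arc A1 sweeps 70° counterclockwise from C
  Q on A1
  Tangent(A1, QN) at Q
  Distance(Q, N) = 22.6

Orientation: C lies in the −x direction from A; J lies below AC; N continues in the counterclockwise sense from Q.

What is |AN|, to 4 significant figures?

55.03

A is at the origin; AC is horizontal with |AC| = 38.1 and C on the −x side, so C = (-38.10, 0.000). A1 meets AC tangentially, so JC is at right angles to AC, so J = C + (0, -4) = (-38.10, -4.000). On A1, C sits at bearing 90° from J; a 70° counterclockwise sweep puts Q at bearing 160°, so Q = J + 4.0·(cos 160°, sin 160°) = (-41.86, -2.632). The tangent condition forces JQ to be normal to QN, so QN runs along (−sin 160°, cos 160°); with |QN| = 22.6, N = (-49.59, -23.87). Then |AN| = |N − A| = 55.03.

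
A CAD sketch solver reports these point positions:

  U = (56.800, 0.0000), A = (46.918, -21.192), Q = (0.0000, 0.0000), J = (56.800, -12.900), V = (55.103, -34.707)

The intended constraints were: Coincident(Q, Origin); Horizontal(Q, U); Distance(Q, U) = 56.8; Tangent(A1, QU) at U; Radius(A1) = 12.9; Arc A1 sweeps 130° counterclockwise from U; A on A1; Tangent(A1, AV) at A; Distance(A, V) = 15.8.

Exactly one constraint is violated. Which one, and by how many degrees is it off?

Tangent(A1, AV) at A — off by 8.80°.

Q = (0.00, 0.00) ✓; Q.y = 0.00, U.y = 0.00 ✓; |QU| = 56.80 ✓; ∠(JU, UQ) = 90.00° ✓; |JU| = 12.90 ✓; bearing(J→A) − bearing(J→U) = 130.0° ✓; |JA| = 12.90 ✓; ∠(JA, AV) = 98.80° ✗; |AV| = 15.80 ✓.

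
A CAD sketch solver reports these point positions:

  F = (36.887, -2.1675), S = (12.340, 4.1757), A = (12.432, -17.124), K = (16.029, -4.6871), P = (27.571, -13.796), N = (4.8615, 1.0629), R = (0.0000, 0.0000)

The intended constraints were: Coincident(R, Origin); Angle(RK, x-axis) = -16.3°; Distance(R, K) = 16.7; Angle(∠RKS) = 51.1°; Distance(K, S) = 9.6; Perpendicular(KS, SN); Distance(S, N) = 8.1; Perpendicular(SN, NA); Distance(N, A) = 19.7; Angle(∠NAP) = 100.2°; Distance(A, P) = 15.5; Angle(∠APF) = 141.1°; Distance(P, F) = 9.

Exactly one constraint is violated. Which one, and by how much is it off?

Distance(P, F) = 9 — off by 5.90.

R = (0.00, 0.00) ✓; RK at -16.30° ✓; |RK| = 16.70 ✓; ∠RKS = 51.10° ✓; |KS| = 9.600 ✓; ∠(KS, SN) = 90.00° ✓; |SN| = 8.100 ✓; ∠(SN, NA) = 90.00° ✓; |NA| = 19.70 ✓; ∠NAP = 100.2° ✓; |AP| = 15.50 ✓; ∠APF = 141.1° ✓; |PF| = 14.90 ✗.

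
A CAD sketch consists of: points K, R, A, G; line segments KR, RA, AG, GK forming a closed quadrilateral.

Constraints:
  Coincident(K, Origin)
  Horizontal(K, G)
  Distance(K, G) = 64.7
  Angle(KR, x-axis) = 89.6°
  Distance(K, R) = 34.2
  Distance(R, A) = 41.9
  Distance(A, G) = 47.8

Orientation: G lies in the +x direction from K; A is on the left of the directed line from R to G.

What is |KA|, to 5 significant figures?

58.842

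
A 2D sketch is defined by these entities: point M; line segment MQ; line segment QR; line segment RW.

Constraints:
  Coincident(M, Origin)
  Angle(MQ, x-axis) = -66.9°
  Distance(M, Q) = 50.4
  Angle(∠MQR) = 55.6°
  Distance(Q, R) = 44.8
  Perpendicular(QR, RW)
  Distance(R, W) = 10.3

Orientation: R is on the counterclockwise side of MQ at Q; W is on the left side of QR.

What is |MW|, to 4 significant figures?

35.29

M is at the origin; MQ runs at -66.9° with length 50.4, so Q = 50.4·(cos -66.9°, sin -66.9°) = (19.77, -46.36). ∠MQR = 55.6°, so QR runs at -66.9° + (180° − 55.6°) = 57.50° from the x-axis; with |QR| = 44.8, R = Q + 44.8·(cos 57.50°, sin 57.50°) = (43.84, -8.575). QR ⟂ RW; with |RW| = 10.3 on the left of QR, W = R + 10.3·(-0.8434, 0.5373) = (35.16, -3.041). Then |MW| = |W − M| = 35.29.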